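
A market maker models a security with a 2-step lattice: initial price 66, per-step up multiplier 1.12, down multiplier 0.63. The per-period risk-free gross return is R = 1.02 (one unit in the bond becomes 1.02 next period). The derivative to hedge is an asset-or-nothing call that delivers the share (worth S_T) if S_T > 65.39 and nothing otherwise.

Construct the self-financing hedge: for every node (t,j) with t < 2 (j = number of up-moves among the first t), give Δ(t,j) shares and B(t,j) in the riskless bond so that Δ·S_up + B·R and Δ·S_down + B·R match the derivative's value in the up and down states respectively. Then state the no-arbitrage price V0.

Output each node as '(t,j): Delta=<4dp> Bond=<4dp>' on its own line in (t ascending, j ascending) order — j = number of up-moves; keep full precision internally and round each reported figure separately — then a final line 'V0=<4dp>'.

(0,0): Delta=1.9976 Bond=-81.4315
(1,0): Delta=0.0000 Bond=0.0000
(1,1): Delta=2.2857 Bond=-104.3576
V0=50.4100

The replicating-portfolio and risk-neutral prices coincide; use p* = (1.02−0.63)/(1.12−0.63) = 0.7959 for the latter.
Payoff layer (t=2): V(2,0)=0.0000, V(2,1)=0.0000, V(2,2)=82.7904
(1,0): S=41.5800. Δ = (V_up−V_dn)/(S_up−S_dn) = (0.0000−0.0000)/(46.5696−26.1954) = 0.0000. V = [p*·0.0000 + (1−p*)·0.0000]/1.02 = 0.0000. B = V − Δ·S = 0.0000.
(1,1): S=73.9200. Δ = (V_up−V_dn)/(S_up−S_dn) = (82.7904−0.0000)/(82.7904−46.5696) = 2.2857. V = [p*·82.7904 + (1−p*)·0.0000]/1.02 = 64.6024. B = V − Δ·S = -104.3576.
(0,0): S=66.0000. Δ = (V_up−V_dn)/(S_up−S_dn) = (64.6024−0.0000)/(73.9200−41.5800) = 1.9976. V = [p*·64.6024 + (1−p*)·0.0000]/1.02 = 50.4100. B = V − Δ·S = -81.4315.
Check: Δ(0,0)·S0 + B(0,0) = 50.4100 = V0.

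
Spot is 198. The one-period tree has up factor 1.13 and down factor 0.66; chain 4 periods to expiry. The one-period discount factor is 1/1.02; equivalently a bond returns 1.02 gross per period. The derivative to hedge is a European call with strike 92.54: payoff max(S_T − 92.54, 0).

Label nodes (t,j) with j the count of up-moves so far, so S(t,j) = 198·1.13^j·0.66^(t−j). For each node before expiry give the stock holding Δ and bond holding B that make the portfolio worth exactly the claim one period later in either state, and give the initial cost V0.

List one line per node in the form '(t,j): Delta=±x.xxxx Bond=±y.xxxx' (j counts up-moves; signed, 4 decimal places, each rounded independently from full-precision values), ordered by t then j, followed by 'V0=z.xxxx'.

No-arbitrage ⇒ martingale measure with p* = (R−d)/(u−d) = 0.7660.
Payoff layer (t=4): V(4,0)=0.0000, V(4,1)=0.0000, V(4,2)=17.5911, V(4,3)=96.0178, V(4,4)=230.2938
  t=3,j=0: stock 56.9242 → up 64.3244 (V=0.0000), down 37.5700 (V=0.0000). Price 0.0000; hedge Δ=0.0000, bond B=0.0000.
  t=3,j=1: stock 97.4611 → up 110.1311 (V=17.5911), down 64.3244 (V=0.0000). Price 13.2098; hedge Δ=0.3840, bond B=-24.2180.
  t=3,j=2: stock 166.8653 → up 188.5578 (V=96.0178), down 110.1311 (V=17.5911). Price 76.1398; hedge Δ=1.0000, bond B=-90.7255.
  t=3,j=3: stock 285.6936 → up 322.8338 (V=230.2938), down 188.5578 (V=96.0178). Price 194.9681; hedge Δ=1.0000, bond B=-90.7255.
  t=2,j=0: stock 86.2488 → up 97.4611 (V=13.2098), down 56.9242 (V=0.0000). Price 9.9198; hedge Δ=0.3259, bond B=-18.1863.
  t=2,j=1: stock 147.6684 → up 166.8653 (V=76.1398), down 97.4611 (V=13.2098). Price 60.2074; hedge Δ=0.9067, bond B=-73.6862.
  t=2,j=2: stock 252.8262 → up 285.6936 (V=194.9681), down 166.8653 (V=76.1398). Price 163.8796; hedge Δ=1.0000, bond B=-88.9466.
  t=1,j=0: stock 130.6800 → up 147.6684 (V=60.2074), down 86.2488 (V=9.9198). Price 47.4882; hedge Δ=0.8188, bond B=-59.5067.
  t=1,j=1: stock 223.7400 → up 252.8262 (V=163.8796), down 147.6684 (V=60.2074). Price 136.8783; hedge Δ=0.9859, bond B=-83.7010.
  t=0,j=0: stock 198.0000 → up 223.7400 (V=136.8783), down 130.6800 (V=47.4882). Price 113.6836; hedge Δ=0.9606, bond B=-76.5083.
Self-financing check: at every node Δ·S+B equals the discounted successor values.

(0,0): Delta=0.9606 Bond=-76.5083
(1,0): Delta=0.8188 Bond=-59.5067
(1,1): Delta=0.9859 Bond=-83.7010
(2,0): Delta=0.3259 Bond=-18.1863
(2,1): Delta=0.9067 Bond=-73.6862
(2,2): Delta=1.0000 Bond=-88.9466
(3,0): Delta=0.0000 Bond=0.0000
(3,1): Delta=0.3840 Bond=-24.2180
(3,2): Delta=1.0000 Bond=-90.7255
(3,3): Delta=1.0000 Bond=-90.7255
V0=113.6836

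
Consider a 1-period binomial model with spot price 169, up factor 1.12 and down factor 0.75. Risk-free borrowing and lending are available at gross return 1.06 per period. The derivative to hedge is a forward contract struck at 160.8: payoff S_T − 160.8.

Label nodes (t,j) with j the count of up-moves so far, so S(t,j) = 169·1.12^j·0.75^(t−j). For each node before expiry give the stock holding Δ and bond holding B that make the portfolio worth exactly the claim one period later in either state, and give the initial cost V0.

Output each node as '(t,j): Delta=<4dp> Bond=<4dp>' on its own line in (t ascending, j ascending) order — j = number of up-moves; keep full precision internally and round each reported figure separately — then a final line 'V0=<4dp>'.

(0,0): Delta=1.0000 Bond=-151.6981
V0=17.3019

The replicating-portfolio and risk-neutral prices coincide; use p* = (1.06−0.75)/(1.12−0.75) = 0.8378 for the latter.
Terminal values V(1,·): V(1,0)=-34.0500, V(1,1)=28.4800
(0,0): S=169.0000. Δ = (V_up−V_dn)/(S_up−S_dn) = (28.4800−-34.0500)/(189.2800−126.7500) = 1.0000. V = [p*·28.4800 + (1−p*)·-34.0500]/1.06 = 17.3019. B = V − Δ·S = -151.6981.
Root portfolio cost Δ·169+B reproduces V0=17.3019.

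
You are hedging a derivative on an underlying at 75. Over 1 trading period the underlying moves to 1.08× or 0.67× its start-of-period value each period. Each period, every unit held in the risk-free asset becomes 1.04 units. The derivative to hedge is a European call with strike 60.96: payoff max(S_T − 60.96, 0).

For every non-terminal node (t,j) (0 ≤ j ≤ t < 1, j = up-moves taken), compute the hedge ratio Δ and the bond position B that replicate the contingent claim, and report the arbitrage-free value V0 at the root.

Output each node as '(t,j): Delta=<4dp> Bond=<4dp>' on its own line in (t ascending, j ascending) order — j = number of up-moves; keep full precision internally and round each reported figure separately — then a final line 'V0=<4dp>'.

(0,0): Delta=0.6517 Bond=-31.4887
V0=17.3893

Since d<R<u, set p* = (R−d)/(u−d) = 0.9024; price each node as the discounted p*-expectation of its children.
Payoff layer (t=1): V(1,0)=0.0000, V(1,1)=20.0400
Node (0,0) S=75.0000: V=(p*·20.0400+(1−p*)·0.0000)/1.04=17.3893; Δ=(20.0400−0.0000)/(81.0000−50.2500)=0.6517; B=V−Δ·S=-31.4887
Each (Δ,B) replicates both successor values, so the strategy is self-financing and V0 is arbitrage-free.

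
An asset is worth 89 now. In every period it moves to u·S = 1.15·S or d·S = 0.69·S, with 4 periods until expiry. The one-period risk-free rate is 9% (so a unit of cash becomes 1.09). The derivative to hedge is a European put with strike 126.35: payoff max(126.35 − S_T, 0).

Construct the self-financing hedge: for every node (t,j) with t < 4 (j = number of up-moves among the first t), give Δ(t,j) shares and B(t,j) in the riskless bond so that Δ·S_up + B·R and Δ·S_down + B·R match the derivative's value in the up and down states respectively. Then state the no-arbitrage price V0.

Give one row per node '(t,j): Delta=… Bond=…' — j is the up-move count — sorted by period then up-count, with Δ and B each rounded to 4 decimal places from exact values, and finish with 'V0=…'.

No-arbitrage ⇒ martingale measure with p* = (R−d)/(u−d) = 0.8696.
At expiry t=4: V(4,0)=106.1763, V(4,1)=92.7271, V(4,2)=70.3118, V(4,3)=32.9531, V(4,4)=0.0000
(3,0): S=29.2373. Δ = (V_up−V_dn)/(S_up−S_dn) = (92.7271−106.1763)/(33.6229−20.1737) = -1.0000. V = [p*·92.7271 + (1−p*)·106.1763]/1.09 = 86.6801. B = V − Δ·S = 115.9174.
(3,1): S=48.7288. Δ = (V_up−V_dn)/(S_up−S_dn) = (70.3118−92.7271)/(56.0382−33.6229) = -1.0000. V = [p*·70.3118 + (1−p*)·92.7271]/1.09 = 67.1886. B = V − Δ·S = 115.9174.
(3,2): S=81.2147. Δ = (V_up−V_dn)/(S_up−S_dn) = (32.9531−70.3118)/(93.3969−56.0382) = -1.0000. V = [p*·32.9531 + (1−p*)·70.3118]/1.09 = 34.7027. B = V − Δ·S = 115.9174.
(3,3): S=135.3579. Δ = (V_up−V_dn)/(S_up−S_dn) = (0.0000−32.9531)/(155.6616−93.3969) = -0.5292. V = [p*·0.0000 + (1−p*)·32.9531]/1.09 = 3.9433. B = V − Δ·S = 75.5804.
(2,0): S=42.3729. Δ = (V_up−V_dn)/(S_up−S_dn) = (67.1886−86.6801)/(48.7288−29.2373) = -1.0000. V = [p*·67.1886 + (1−p*)·86.6801]/1.09 = 63.9734. B = V − Δ·S = 106.3463.
(2,1): S=70.6215. Δ = (V_up−V_dn)/(S_up−S_dn) = (34.7027−67.1886)/(81.2147−48.7288) = -1.0000. V = [p*·34.7027 + (1−p*)·67.1886]/1.09 = 35.7248. B = V − Δ·S = 106.3463.
(2,2): S=117.7025. Δ = (V_up−V_dn)/(S_up−S_dn) = (3.9433−34.7027)/(135.3579−81.2147) = -0.5681. V = [p*·3.9433 + (1−p*)·34.7027]/1.09 = 7.2986. B = V − Δ·S = 74.1668.
(1,0): S=61.4100. Δ = (V_up−V_dn)/(S_up−S_dn) = (35.7248−63.9734)/(70.6215−42.3729) = -1.0000. V = [p*·35.7248 + (1−p*)·63.9734]/1.09 = 36.1554. B = V − Δ·S = 97.5654.
(1,1): S=102.3500. Δ = (V_up−V_dn)/(S_up−S_dn) = (7.2986−35.7248)/(117.7025−70.6215) = -0.6038. V = [p*·7.2986 + (1−p*)·35.7248]/1.09 = 10.0975. B = V − Δ·S = 71.8937.
(0,0): S=89.0000. Δ = (V_up−V_dn)/(S_up−S_dn) = (10.0975−36.1554)/(102.3500−61.4100) = -0.6365. V = [p*·10.0975 + (1−p*)·36.1554]/1.09 = 12.3820. B = V − Δ·S = 69.0295.
Check: Δ(0,0)·S0 + B(0,0) = 12.3820 = V0.

(0,0): Delta=-0.6365 Bond=69.0295
(1,0): Delta=-1.0000 Bond=97.5654
(1,1): Delta=-0.6038 Bond=71.8937
(2,0): Delta=-1.0000 Bond=106.3463
(2,1): Delta=-1.0000 Bond=106.3463
(2,2): Delta=-0.5681 Bond=74.1668
(3,0): Delta=-1.0000 Bond=115.9174
(3,1): Delta=-1.0000 Bond=115.9174
(3,2): Delta=-1.0000 Bond=115.9174
(3,3): Delta=-0.5292 Bond=75.5804
V0=12.3820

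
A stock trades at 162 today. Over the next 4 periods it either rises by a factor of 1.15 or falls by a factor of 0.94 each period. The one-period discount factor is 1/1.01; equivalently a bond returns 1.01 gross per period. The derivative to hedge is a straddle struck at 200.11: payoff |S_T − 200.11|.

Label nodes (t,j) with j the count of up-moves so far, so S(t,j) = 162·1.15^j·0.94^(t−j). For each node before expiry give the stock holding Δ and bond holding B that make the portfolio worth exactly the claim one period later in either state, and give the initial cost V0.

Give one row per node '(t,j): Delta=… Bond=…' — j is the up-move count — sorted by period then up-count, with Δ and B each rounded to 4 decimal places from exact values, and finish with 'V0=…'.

No-arbitrage ⇒ martingale measure with p* = (R−d)/(u−d) = 0.3333.
Terminal values V(4,·): V(4,0)=73.6287, V(4,1)=45.3722, V(4,2)=10.8031, V(4,3)=31.4888, V(4,4)=83.2290
Node (3,0) S=134.5546: V=(p*·45.3722+(1−p*)·73.6287)/1.01=63.5741; Δ=(45.3722−73.6287)/(154.7378−126.4813)=-1.0000; B=V−Δ·S=198.1287
Node (3,1) S=164.6147: V=(p*·10.8031+(1−p*)·45.3722)/1.01=33.5140; Δ=(10.8031−45.3722)/(189.3069−154.7378)=-1.0000; B=V−Δ·S=198.1287
Node (3,2) S=201.3903: V=(p*·31.4888+(1−p*)·10.8031)/1.01=17.5231; Δ=(31.4888−10.8031)/(231.5988−189.3069)=0.4891; B=V−Δ·S=-80.9803
Node (3,3) S=246.3817: V=(p*·83.2290+(1−p*)·31.4888)/1.01=48.2530; Δ=(83.2290−31.4888)/(283.3390−231.5988)=1.0000; B=V−Δ·S=-198.1287
Node (2,0) S=143.1432: V=(p*·33.5140+(1−p*)·63.5741)/1.01=53.0238; Δ=(33.5140−63.5741)/(164.6147−134.5546)=-1.0000; B=V−Δ·S=196.1670
Node (2,1) S=175.1220: V=(p*·17.5231+(1−p*)·33.5140)/1.01=27.9047; Δ=(17.5231−33.5140)/(201.3903−164.6147)=-0.4348; B=V−Δ·S=104.0518
Node (2,2) S=214.2450: V=(p*·48.2530+(1−p*)·17.5231)/1.01=27.4915; Δ=(48.2530−17.5231)/(246.3817−201.3903)=0.6830; B=V−Δ·S=-118.8414
Node (1,0) S=152.2800: V=(p*·27.9047+(1−p*)·53.0238)/1.01=44.2087; Δ=(27.9047−53.0238)/(175.1220−143.1432)=-0.7855; B=V−Δ·S=163.8237
Node (1,1) S=186.3000: V=(p*·27.4915+(1−p*)·27.9047)/1.01=27.4920; Δ=(27.4915−27.9047)/(214.2450−175.1220)=-0.0106; B=V−Δ·S=29.4595
Node (0,0) S=162.0000: V=(p*·27.4920+(1−p*)·44.2087)/1.01=38.2539; Δ=(27.4920−44.2087)/(186.3000−152.2800)=-0.4914; B=V−Δ·S=117.8571
Self-financing check: at every node Δ·S+B equals the discounted successor values.

(0,0): Delta=-0.4914 Bond=117.8571
(1,0): Delta=-0.7855 Bond=163.8237
(1,1): Delta=-0.0106 Bond=29.4595
(2,0): Delta=-1.0000 Bond=196.1670
(2,1): Delta=-0.4348 Bond=104.0518
(2,2): Delta=0.6830 Bond=-118.8414
(3,0): Delta=-1.0000 Bond=198.1287
(3,1): Delta=-1.0000 Bond=198.1287
(3,2): Delta=0.4891 Bond=-80.9803
(3,3): Delta=1.0000 Bond=-198.1287
V0=38.2539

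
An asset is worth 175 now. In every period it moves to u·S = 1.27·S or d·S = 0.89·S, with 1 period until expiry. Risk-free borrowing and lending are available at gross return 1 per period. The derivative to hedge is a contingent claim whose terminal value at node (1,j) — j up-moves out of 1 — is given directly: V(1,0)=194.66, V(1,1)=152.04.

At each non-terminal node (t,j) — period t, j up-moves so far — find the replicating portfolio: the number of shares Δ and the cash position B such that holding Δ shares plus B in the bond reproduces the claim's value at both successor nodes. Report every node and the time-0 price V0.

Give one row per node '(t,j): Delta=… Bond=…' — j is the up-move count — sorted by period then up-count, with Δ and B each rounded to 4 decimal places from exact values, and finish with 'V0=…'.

(0,0): Delta=-0.6409 Bond=294.4805
V0=182.3226

Since d<R<u, set p* = (R−d)/(u−d) = 0.2895; price each node as the discounted p*-expectation of its children.
Terminal values V(1,·): V(1,0)=194.6600, V(1,1)=152.0400
  t=0,j=0: stock 175.0000 → up 222.2500 (V=152.0400), down 155.7500 (V=194.6600). Price 182.3226; hedge Δ=-0.6409, bond B=294.4805.
Each (Δ,B) replicates both successor values, so the strategy is self-financing and V0 is arbitrage-free.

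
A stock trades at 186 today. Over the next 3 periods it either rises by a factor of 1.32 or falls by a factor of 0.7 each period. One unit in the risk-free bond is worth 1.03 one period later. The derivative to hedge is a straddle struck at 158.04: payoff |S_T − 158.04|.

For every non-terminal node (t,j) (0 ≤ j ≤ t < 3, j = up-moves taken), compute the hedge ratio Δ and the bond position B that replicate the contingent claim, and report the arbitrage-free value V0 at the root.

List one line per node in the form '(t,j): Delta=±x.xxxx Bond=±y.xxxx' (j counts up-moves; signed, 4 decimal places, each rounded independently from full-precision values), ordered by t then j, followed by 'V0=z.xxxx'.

No-arbitrage ⇒ martingale measure with p* = (R−d)/(u−d) = 0.5323.
Terminal payoffs: V(3,0)=94.2420, V(3,1)=37.7352, V(3,2)=68.8205, V(3,3)=269.7540
  t=2,j=0: stock 91.1400 → up 120.3048 (V=37.7352), down 63.7980 (V=94.2420). Price 62.2969; hedge Δ=-1.0000, bond B=153.4369.
  t=2,j=1: stock 171.8640 → up 226.8605 (V=68.8205), down 120.3048 (V=37.7352). Price 52.6996; hedge Δ=0.2917, bond B=2.5621.
  t=2,j=2: stock 324.0864 → up 427.7940 (V=269.7540), down 226.8605 (V=68.8205). Price 170.6495; hedge Δ=1.0000, bond B=-153.4369.
  t=1,j=0: stock 130.2000 → up 171.8640 (V=52.6996), down 91.1400 (V=62.2969). Price 55.5230; hedge Δ=-0.1189, bond B=71.0025.
  t=1,j=1: stock 245.5200 → up 324.0864 (V=170.6495), down 171.8640 (V=52.6996). Price 112.1159; hedge Δ=0.7749, bond B=-78.1259.
  t=0,j=0: stock 186.0000 → up 245.5200 (V=112.1159), down 130.2000 (V=55.5230). Price 83.1505; hedge Δ=0.4907, bond B=-8.1284.
Check: Δ(0,0)·S0 + B(0,0) = 83.1505 = V0.

(0,0): Delta=0.4907 Bond=-8.1284
(1,0): Delta=-0.1189 Bond=71.0025
(1,1): Delta=0.7749 Bond=-78.1259
(2,0): Delta=-1.0000 Bond=153.4369
(2,1): Delta=0.2917 Bond=2.5621
(2,2): Delta=1.0000 Bond=-153.4369
V0=83.1505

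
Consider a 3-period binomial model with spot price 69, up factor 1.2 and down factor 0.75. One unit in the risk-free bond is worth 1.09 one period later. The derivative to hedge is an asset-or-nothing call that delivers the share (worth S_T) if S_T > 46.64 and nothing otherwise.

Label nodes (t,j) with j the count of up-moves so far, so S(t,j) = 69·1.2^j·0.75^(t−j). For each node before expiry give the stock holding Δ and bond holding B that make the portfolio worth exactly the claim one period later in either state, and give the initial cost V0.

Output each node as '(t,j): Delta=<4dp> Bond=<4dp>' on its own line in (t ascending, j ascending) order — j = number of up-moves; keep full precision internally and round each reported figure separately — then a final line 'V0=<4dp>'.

(0,0): Delta=1.4381 Bond=-35.4257
(1,0): Delta=2.2181 Bond=-78.9833
(1,1): Delta=1.2803 Bond=-25.5534
(2,0): Delta=0.0000 Bond=0.0000
(2,1): Delta=2.6667 Bond=-113.9450
(2,2): Delta=1.0000 Bond=0.0000
V0=63.8006

The replicating-portfolio and risk-neutral prices coincide; use p* = (1.09−0.75)/(1.2−0.75) = 0.7556 for the latter.
Terminal values V(3,·): V(3,0)=0.0000, V(3,1)=0.0000, V(3,2)=74.5200, V(3,3)=119.2320
(2,0): S=38.8125. Δ = (V_up−V_dn)/(S_up−S_dn) = (0.0000−0.0000)/(46.5750−29.1094) = 0.0000. V = [p*·0.0000 + (1−p*)·0.0000]/1.09 = 0.0000. B = V − Δ·S = 0.0000.
(2,1): S=62.1000. Δ = (V_up−V_dn)/(S_up−S_dn) = (74.5200−0.0000)/(74.5200−46.5750) = 2.6667. V = [p*·74.5200 + (1−p*)·0.0000]/1.09 = 51.6550. B = V − Δ·S = -113.9450.
(2,2): S=99.3600. Δ = (V_up−V_dn)/(S_up−S_dn) = (119.2320−74.5200)/(119.2320−74.5200) = 1.0000. V = [p*·119.2320 + (1−p*)·74.5200]/1.09 = 99.3600. B = V − Δ·S = 0.0000.
(1,0): S=51.7500. Δ = (V_up−V_dn)/(S_up−S_dn) = (51.6550−0.0000)/(62.1000−38.8125) = 2.2181. V = [p*·51.6550 + (1−p*)·0.0000]/1.09 = 35.8057. B = V − Δ·S = -78.9833.
(1,1): S=82.8000. Δ = (V_up−V_dn)/(S_up−S_dn) = (99.3600−51.6550)/(99.3600−62.1000) = 1.2803. V = [p*·99.3600 + (1−p*)·51.6550]/1.09 = 80.4576. B = V − Δ·S = -25.5534.
(0,0): S=69.0000. Δ = (V_up−V_dn)/(S_up−S_dn) = (80.4576−35.8057)/(82.8000−51.7500) = 1.4381. V = [p*·80.4576 + (1−p*)·35.8057]/1.09 = 63.8006. B = V − Δ·S = -35.4257.
Check: Δ(0,0)·S0 + B(0,0) = 63.8006 = V0.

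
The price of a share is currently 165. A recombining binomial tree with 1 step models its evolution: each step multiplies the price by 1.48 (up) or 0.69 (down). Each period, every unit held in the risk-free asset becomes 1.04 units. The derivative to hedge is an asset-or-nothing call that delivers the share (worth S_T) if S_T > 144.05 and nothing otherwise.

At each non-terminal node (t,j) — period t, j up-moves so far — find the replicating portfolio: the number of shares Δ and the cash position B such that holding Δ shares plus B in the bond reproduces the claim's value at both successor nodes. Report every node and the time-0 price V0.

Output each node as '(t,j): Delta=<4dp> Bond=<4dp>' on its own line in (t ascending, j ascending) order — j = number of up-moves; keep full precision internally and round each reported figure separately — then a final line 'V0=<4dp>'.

Since d<R<u, set p* = (R−d)/(u−d) = 0.4430; price each node as the discounted p*-expectation of its children.
Terminal payoffs: V(1,0)=0.0000, V(1,1)=244.2000
(0,0): S=165.0000. Δ = (V_up−V_dn)/(S_up−S_dn) = (244.2000−0.0000)/(244.2000−113.8500) = 1.8734. V = [p*·244.2000 + (1−p*)·0.0000]/1.04 = 104.0287. B = V − Δ·S = -205.0852.
The time-0 hedge costs 104.0287, which is the no-arbitrage price.

(0,0): Delta=1.8734 Bond=-205.0852
V0=104.0287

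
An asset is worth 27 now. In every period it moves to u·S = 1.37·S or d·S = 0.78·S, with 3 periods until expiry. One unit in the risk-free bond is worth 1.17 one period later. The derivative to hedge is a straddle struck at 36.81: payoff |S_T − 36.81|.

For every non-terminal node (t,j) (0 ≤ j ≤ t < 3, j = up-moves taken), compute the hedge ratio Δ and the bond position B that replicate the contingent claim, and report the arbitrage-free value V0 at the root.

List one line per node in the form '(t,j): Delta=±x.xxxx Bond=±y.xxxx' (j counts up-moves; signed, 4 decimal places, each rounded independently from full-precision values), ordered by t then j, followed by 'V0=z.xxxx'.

Under the risk-neutral measure, an up-move has probability p* = (R−d)/(u−d) = 0.6610 and values discount at R = 1.17.
Terminal payoffs: V(3,0)=23.9971, V(3,1)=14.3053, V(3,2)=2.7175, V(3,3)=32.6165
  t=2,j=0: stock 16.4268 → up 22.5047 (V=14.3053), down 12.8129 (V=23.9971). Price 15.0347; hedge Δ=-1.0000, bond B=31.4615.
  t=2,j=1: stock 28.8522 → up 39.5275 (V=2.7175), down 22.5047 (V=14.3053). Price 5.6800; hedge Δ=-0.6807, bond B=25.3203.
  t=2,j=2: stock 50.6763 → up 69.4265 (V=32.6165), down 39.5275 (V=2.7175). Price 19.2148; hedge Δ=1.0000, bond B=-31.4615.
  t=1,j=0: stock 21.0600 → up 28.8522 (V=5.6800), down 16.4268 (V=15.0347). Price 7.5650; hedge Δ=-0.7529, bond B=23.4206.
  t=1,j=1: stock 36.9900 → up 50.6763 (V=19.2148), down 28.8522 (V=5.6800). Price 12.5015; hedge Δ=0.6202, bond B=-10.4389.
  t=0,j=0: stock 27.0000 → up 36.9900 (V=12.5015), down 21.0600 (V=7.5650). Price 9.2548; hedge Δ=0.3099, bond B=0.8880.
Each (Δ,B) replicates both successor values, so the strategy is self-financing and V0 is arbitrage-free.

(0,0): Delta=0.3099 Bond=0.8880
(1,0): Delta=-0.7529 Bond=23.4206
(1,1): Delta=0.6202 Bond=-10.4389
(2,0): Delta=-1.0000 Bond=31.4615
(2,1): Delta=-0.6807 Bond=25.3203
(2,2): Delta=1.0000 Bond=-31.4615
V0=9.2548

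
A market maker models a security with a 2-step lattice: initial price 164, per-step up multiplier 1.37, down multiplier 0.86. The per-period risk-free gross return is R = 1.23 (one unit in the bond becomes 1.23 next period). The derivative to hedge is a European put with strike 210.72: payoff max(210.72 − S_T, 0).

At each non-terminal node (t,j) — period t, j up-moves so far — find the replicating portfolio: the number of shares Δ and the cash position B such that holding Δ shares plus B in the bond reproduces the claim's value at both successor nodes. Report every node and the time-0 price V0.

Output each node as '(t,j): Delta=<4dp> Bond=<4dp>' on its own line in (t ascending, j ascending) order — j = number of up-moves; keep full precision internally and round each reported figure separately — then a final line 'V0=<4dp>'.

Since d<R<u, set p* = (R−d)/(u−d) = 0.7255; price each node as the discounted p*-expectation of its children.
At expiry t=2: V(2,0)=89.4256, V(2,1)=17.4952, V(2,2)=0.0000
Node (1,0) S=141.0400: V=(p*·17.4952+(1−p*)·89.4256)/1.23=30.2771; Δ=(17.4952−89.4256)/(193.2248−121.2944)=-1.0000; B=V−Δ·S=171.3171
Node (1,1) S=224.6800: V=(p*·0.0000+(1−p*)·17.4952)/1.23=3.9046; Δ=(0.0000−17.4952)/(307.8116−193.2248)=-0.1527; B=V−Δ·S=38.2089
Node (0,0) S=164.0000: V=(p*·3.9046+(1−p*)·30.2771)/1.23=9.0602; Δ=(3.9046−30.2771)/(224.6800−141.0400)=-0.3153; B=V−Δ·S=60.7710
Check: Δ(0,0)·S0 + B(0,0) = 9.0602 = V0.

(0,0): Delta=-0.3153 Bond=60.7710
(1,0): Delta=-1.0000 Bond=171.3171
(1,1): Delta=-0.1527 Bond=38.2089
V0=9.0602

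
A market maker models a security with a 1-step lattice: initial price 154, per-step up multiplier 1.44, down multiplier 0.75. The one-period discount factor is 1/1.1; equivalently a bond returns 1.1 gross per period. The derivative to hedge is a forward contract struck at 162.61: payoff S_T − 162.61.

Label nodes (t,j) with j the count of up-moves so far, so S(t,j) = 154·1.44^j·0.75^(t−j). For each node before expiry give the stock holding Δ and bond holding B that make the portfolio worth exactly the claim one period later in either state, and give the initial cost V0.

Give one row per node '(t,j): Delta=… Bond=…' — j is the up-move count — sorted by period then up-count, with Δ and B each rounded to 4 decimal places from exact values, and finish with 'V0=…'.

Under the risk-neutral measure, an up-move has probability p* = (R−d)/(u−d) = 0.5072 and values discount at R = 1.1.
Terminal payoffs: V(1,0)=-47.1100, V(1,1)=59.1500
Node (0,0) S=154.0000: V=(p*·59.1500+(1−p*)·-47.1100)/1.1=6.1727; Δ=(59.1500−-47.1100)/(221.7600−115.5000)=1.0000; B=V−Δ·S=-147.8273
Check: Δ(0,0)·S0 + B(0,0) = 6.1727 = V0.

(0,0): Delta=1.0000 Bond=-147.8273
V0=6.1727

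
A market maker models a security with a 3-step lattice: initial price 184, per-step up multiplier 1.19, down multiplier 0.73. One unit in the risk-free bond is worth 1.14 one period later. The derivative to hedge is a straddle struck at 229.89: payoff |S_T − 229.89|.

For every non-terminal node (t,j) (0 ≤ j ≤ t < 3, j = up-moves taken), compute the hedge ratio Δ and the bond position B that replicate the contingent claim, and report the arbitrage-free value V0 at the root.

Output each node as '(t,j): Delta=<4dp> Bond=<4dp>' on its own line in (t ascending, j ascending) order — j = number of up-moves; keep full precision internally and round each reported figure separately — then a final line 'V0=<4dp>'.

Under the risk-neutral measure, an up-move has probability p* = (R−d)/(u−d) = 0.8913 and values discount at R = 1.14.
Terminal payoffs: V(3,0)=158.3109, V(3,1)=113.2062, V(3,2)=39.6794, V(3,3)=80.1793
(2,0): S=98.0536. Δ = (V_up−V_dn)/(S_up−S_dn) = (113.2062−158.3109)/(116.6838−71.5791) = -1.0000. V = [p*·113.2062 + (1−p*)·158.3109]/1.14 = 103.6043. B = V − Δ·S = 201.6579.
(2,1): S=159.8408. Δ = (V_up−V_dn)/(S_up−S_dn) = (39.6794−113.2062)/(190.2106−116.6838) = -1.0000. V = [p*·39.6794 + (1−p*)·113.2062]/1.14 = 41.8171. B = V − Δ·S = 201.6579.
(2,2): S=260.5624. Δ = (V_up−V_dn)/(S_up−S_dn) = (80.1793−39.6794)/(310.0693−190.2106) = 0.3379. V = [p*·80.1793 + (1−p*)·39.6794]/1.14 = 66.4711. B = V − Δ·S = -21.5719.
(1,0): S=134.3200. Δ = (V_up−V_dn)/(S_up−S_dn) = (41.8171−103.6043)/(159.8408−98.0536) = -1.0000. V = [p*·41.8171 + (1−p*)·103.6043]/1.14 = 42.5729. B = V − Δ·S = 176.8929.
(1,1): S=218.9600. Δ = (V_up−V_dn)/(S_up−S_dn) = (66.4711−41.8171)/(260.5624−159.8408) = 0.2448. V = [p*·66.4711 + (1−p*)·41.8171]/1.14 = 55.9573. B = V − Δ·S = 2.3616.
(0,0): S=184.0000. Δ = (V_up−V_dn)/(S_up−S_dn) = (55.9573−42.5729)/(218.9600−134.3200) = 0.1581. V = [p*·55.9573 + (1−p*)·42.5729]/1.14 = 47.8092. B = V − Δ·S = 18.7126.
Self-financing check: at every node Δ·S+B equals the discounted successor values.

(0,0): Delta=0.1581 Bond=18.7126
(1,0): Delta=-1.0000 Bond=176.8929
(1,1): Delta=0.2448 Bond=2.3616
(2,0): Delta=-1.0000 Bond=201.6579
(2,1): Delta=-1.0000 Bond=201.6579
(2,2): Delta=0.3379 Bond=-21.5719
V0=47.8092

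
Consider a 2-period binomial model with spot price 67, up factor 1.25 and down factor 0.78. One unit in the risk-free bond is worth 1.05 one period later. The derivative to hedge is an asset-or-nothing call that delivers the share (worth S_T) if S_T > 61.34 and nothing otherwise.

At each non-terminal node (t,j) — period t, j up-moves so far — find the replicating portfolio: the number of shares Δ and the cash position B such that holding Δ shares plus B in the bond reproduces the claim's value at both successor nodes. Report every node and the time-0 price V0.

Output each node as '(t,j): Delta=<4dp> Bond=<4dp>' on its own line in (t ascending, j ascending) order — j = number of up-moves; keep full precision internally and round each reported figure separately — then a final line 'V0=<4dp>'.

The replicating-portfolio and risk-neutral prices coincide; use p* = (1.05−0.78)/(1.25−0.78) = 0.5745 for the latter.
At expiry t=2: V(2,0)=0.0000, V(2,1)=65.3250, V(2,2)=104.6875
(1,0): S=52.2600. Δ = (V_up−V_dn)/(S_up−S_dn) = (65.3250−0.0000)/(65.3250−40.7628) = 2.6596. V = [p*·65.3250 + (1−p*)·0.0000]/1.05 = 35.7401. B = V − Δ·S = -103.2492.
(1,1): S=83.7500. Δ = (V_up−V_dn)/(S_up−S_dn) = (104.6875−65.3250)/(104.6875−65.3250) = 1.0000. V = [p*·104.6875 + (1−p*)·65.3250]/1.05 = 83.7500. B = V − Δ·S = 0.0000.
(0,0): S=67.0000. Δ = (V_up−V_dn)/(S_up−S_dn) = (83.7500−35.7401)/(83.7500−52.2600) = 1.5246. V = [p*·83.7500 + (1−p*)·35.7401]/1.05 = 60.3050. B = V − Δ·S = -41.8437.
Each (Δ,B) replicates both successor values, so the strategy is self-financing and V0 is arbitrage-free.

(0,0): Delta=1.5246 Bond=-41.8437
(1,0): Delta=2.6596 Bond=-103.2492
(1,1): Delta=1.0000 Bond=0.0000
V0=60.3050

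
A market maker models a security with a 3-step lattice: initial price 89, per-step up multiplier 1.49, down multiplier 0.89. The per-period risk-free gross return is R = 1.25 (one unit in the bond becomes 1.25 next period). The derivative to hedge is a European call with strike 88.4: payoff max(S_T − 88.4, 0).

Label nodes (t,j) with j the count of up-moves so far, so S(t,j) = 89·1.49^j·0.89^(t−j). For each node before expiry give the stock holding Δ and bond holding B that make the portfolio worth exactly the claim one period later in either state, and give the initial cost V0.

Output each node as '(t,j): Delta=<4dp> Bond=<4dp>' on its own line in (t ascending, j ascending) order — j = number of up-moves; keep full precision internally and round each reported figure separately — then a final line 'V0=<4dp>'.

Since d<R<u, set p* = (R−d)/(u−d) = 0.6000; price each node as the discounted p*-expectation of its children.
Terminal values V(3,·): V(3,0)=0.0000, V(3,1)=16.6404, V(3,2)=87.4541, V(3,3)=206.0075
  t=2,j=0: stock 70.4969 → up 105.0404 (V=16.6404), down 62.7422 (V=0.0000). Price 7.9874; hedge Δ=0.3934, bond B=-19.7466.
  t=2,j=1: stock 118.0229 → up 175.8541 (V=87.4541), down 105.0404 (V=16.6404). Price 47.3029; hedge Δ=1.0000, bond B=-70.7200.
  t=2,j=2: stock 197.5889 → up 294.4075 (V=206.0075), down 175.8541 (V=87.4541). Price 126.8689; hedge Δ=1.0000, bond B=-70.7200.
  t=1,j=0: stock 79.2100 → up 118.0229 (V=47.3029), down 70.4969 (V=7.9874). Price 25.2614; hedge Δ=0.8272, bond B=-40.2645.
  t=1,j=1: stock 132.6100 → up 197.5889 (V=126.8689), down 118.0229 (V=47.3029). Price 76.0340; hedge Δ=1.0000, bond B=-56.5760.
  t=0,j=0: stock 89.0000 → up 132.6100 (V=76.0340), down 79.2100 (V=25.2614). Price 44.5800; hedge Δ=0.9508, bond B=-40.0411.
Self-financing check: at every node Δ·S+B equals the discounted successor values.

(0,0): Delta=0.9508 Bond=-40.0411
(1,0): Delta=0.8272 Bond=-40.2645
(1,1): Delta=1.0000 Bond=-56.5760
(2,0): Delta=0.3934 Bond=-19.7466
(2,1): Delta=1.0000 Bond=-70.7200
(2,2): Delta=1.0000 Bond=-70.7200
V0=44.5800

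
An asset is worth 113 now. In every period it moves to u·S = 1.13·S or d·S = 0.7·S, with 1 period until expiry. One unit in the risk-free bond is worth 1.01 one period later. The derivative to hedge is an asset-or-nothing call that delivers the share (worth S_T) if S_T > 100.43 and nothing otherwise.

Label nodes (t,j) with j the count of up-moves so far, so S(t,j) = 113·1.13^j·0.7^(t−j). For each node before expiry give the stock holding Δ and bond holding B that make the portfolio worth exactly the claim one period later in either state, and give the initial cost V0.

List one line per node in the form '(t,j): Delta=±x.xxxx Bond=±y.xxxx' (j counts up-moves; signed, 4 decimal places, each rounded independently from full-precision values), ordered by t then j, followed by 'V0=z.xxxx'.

No-arbitrage ⇒ martingale measure with p* = (R−d)/(u−d) = 0.7209.
At expiry t=1: V(1,0)=0.0000, V(1,1)=127.6900
(0,0): S=113.0000. Δ = (V_up−V_dn)/(S_up−S_dn) = (127.6900−0.0000)/(127.6900−79.1000) = 2.6279. V = [p*·127.6900 + (1−p*)·0.0000]/1.01 = 91.1441. B = V − Δ·S = -205.8093.
Root portfolio cost Δ·113+B reproduces V0=91.1441.

(0,0): Delta=2.6279 Bond=-205.8093
V0=91.1441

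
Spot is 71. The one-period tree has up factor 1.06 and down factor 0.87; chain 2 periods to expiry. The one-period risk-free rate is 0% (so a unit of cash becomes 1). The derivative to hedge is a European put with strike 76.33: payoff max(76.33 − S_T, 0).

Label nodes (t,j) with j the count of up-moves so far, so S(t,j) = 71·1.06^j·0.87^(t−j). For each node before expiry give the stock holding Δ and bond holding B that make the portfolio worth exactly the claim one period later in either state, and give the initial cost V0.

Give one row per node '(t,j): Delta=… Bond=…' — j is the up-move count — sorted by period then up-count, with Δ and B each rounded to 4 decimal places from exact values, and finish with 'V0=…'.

Risk-neutral probability p* = (R−d)/(u−d) = (1−0.87)/(1.06−0.87) = 0.6842.
At expiry t=2: V(2,0)=22.5901, V(2,1)=10.8538, V(2,2)=0.0000
  t=1,j=0: stock 61.7700 → up 65.4762 (V=10.8538), down 53.7399 (V=22.5901). Price 14.5600; hedge Δ=-1.0000, bond B=76.3300.
  t=1,j=1: stock 75.2600 → up 79.7756 (V=0.0000), down 65.4762 (V=10.8538). Price 3.4275; hedge Δ=-0.7590, bond B=60.5528.
  t=0,j=0: stock 71.0000 → up 75.2600 (V=3.4275), down 61.7700 (V=14.5600). Price 6.9430; hedge Δ=-0.8252, bond B=65.5351.
The time-0 hedge costs 6.9430, which is the no-arbitrage price.

(0,0): Delta=-0.8252 Bond=65.5351
(1,0): Delta=-1.0000 Bond=76.3300
(1,1): Delta=-0.7590 Bond=60.5528
V0=6.9430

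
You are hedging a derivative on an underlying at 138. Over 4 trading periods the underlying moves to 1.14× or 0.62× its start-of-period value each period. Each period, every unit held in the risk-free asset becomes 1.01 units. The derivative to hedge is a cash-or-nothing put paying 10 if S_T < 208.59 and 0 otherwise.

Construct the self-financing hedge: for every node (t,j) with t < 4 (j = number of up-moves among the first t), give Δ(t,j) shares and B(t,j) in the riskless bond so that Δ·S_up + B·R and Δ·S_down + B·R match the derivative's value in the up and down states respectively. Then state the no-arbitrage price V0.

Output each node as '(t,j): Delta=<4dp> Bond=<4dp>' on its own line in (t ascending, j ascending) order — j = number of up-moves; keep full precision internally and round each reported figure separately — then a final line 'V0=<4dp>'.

(0,0): Delta=-0.0571 Bond=14.4436
(1,0): Delta=0.0000 Bond=9.7059
(1,1): Delta=-0.0674 Bond=16.2154
(2,0): Delta=0.0000 Bond=9.8030
(2,1): Delta=0.0000 Bond=9.8030
(2,2): Delta=-0.0796 Bond=18.5691
(3,0): Delta=0.0000 Bond=9.9010
(3,1): Delta=0.0000 Bond=9.9010
(3,2): Delta=0.0000 Bond=9.9010
(3,3): Delta=-0.0941 Bond=21.7060
V0=6.5692

The replicating-portfolio and risk-neutral prices coincide; use p* = (1.01−0.62)/(1.14−0.62) = 0.7500 for the latter.
At expiry t=4: V(4,0)=10.0000, V(4,1)=10.0000, V(4,2)=10.0000, V(4,3)=10.0000, V(4,4)=0.0000
  t=3,j=0: stock 32.8893 → up 37.4938 (V=10.0000), down 20.3913 (V=10.0000). Price 9.9010; hedge Δ=0.0000, bond B=9.9010.
  t=3,j=1: stock 60.4738 → up 68.9401 (V=10.0000), down 37.4938 (V=10.0000). Price 9.9010; hedge Δ=0.0000, bond B=9.9010.
  t=3,j=2: stock 111.1938 → up 126.7609 (V=10.0000), down 68.9401 (V=10.0000). Price 9.9010; hedge Δ=0.0000, bond B=9.9010.
  t=3,j=3: stock 204.4531 → up 233.0765 (V=0.0000), down 126.7609 (V=10.0000). Price 2.4752; hedge Δ=-0.0941, bond B=21.7060.
  t=2,j=0: stock 53.0472 → up 60.4738 (V=9.9010), down 32.8893 (V=9.9010). Price 9.8030; hedge Δ=0.0000, bond B=9.8030.
  t=2,j=1: stock 97.5384 → up 111.1938 (V=9.9010), down 60.4738 (V=9.9010). Price 9.8030; hedge Δ=0.0000, bond B=9.8030.
  t=2,j=2: stock 179.3448 → up 204.4531 (V=2.4752), down 111.1938 (V=9.9010). Price 4.2888; hedge Δ=-0.0796, bond B=18.5691.
  t=1,j=0: stock 85.5600 → up 97.5384 (V=9.8030), down 53.0472 (V=9.8030). Price 9.7059; hedge Δ=0.0000, bond B=9.7059.
  t=1,j=1: stock 157.3200 → up 179.3448 (V=4.2888), down 97.5384 (V=9.8030). Price 5.6112; hedge Δ=-0.0674, bond B=16.2154.
  t=0,j=0: stock 138.0000 → up 157.3200 (V=5.6112), down 85.5600 (V=9.7059). Price 6.5692; hedge Δ=-0.0571, bond B=14.4436.
The time-0 hedge costs 6.5692, which is the no-arbitrage price.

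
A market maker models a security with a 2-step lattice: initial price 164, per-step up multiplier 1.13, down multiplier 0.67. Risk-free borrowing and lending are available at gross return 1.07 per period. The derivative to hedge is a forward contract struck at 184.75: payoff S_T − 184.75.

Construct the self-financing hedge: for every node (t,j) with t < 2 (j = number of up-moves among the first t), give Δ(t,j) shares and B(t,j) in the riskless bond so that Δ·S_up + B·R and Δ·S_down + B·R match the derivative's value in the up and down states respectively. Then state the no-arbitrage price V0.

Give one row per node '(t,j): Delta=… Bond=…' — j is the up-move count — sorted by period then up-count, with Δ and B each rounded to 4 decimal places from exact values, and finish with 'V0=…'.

Risk-neutral probability p* = (R−d)/(u−d) = (1.07−0.67)/(1.13−0.67) = 0.8696.
Terminal payoffs: V(2,0)=-111.1304, V(2,1)=-60.5856, V(2,2)=24.6616
  t=1,j=0: stock 109.8800 → up 124.1644 (V=-60.5856), down 73.6196 (V=-111.1304). Price -62.7836; hedge Δ=1.0000, bond B=-172.6636.
  t=1,j=1: stock 185.3200 → up 209.4116 (V=24.6616), down 124.1644 (V=-60.5856). Price 12.6564; hedge Δ=1.0000, bond B=-172.6636.
  t=0,j=0: stock 164.0000 → up 185.3200 (V=12.6564), down 109.8800 (V=-62.7836). Price 2.6322; hedge Δ=1.0000, bond B=-161.3678.
The time-0 hedge costs 2.6322, which is the no-arbitrage price.

(0,0): Delta=1.0000 Bond=-161.3678
(1,0): Delta=1.0000 Bond=-172.6636
(1,1): Delta=1.0000 Bond=-172.6636
V0=2.6322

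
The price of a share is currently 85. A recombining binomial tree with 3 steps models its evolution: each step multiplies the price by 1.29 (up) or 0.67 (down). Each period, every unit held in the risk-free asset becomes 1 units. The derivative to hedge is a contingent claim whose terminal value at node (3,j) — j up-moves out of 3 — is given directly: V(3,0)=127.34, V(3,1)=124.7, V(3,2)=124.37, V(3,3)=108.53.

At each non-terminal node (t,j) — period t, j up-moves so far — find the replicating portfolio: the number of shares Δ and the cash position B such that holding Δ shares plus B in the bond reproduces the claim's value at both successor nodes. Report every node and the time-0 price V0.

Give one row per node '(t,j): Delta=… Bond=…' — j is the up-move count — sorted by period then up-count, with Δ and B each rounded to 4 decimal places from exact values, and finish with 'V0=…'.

(0,0): Delta=-0.0992 Bond=130.8352
(1,0): Delta=-0.0399 Bond=127.4591
(1,1): Delta=-0.1263 Bond=133.8020
(2,0): Delta=-0.1116 Bond=130.1929
(2,1): Delta=-0.0072 Bond=125.0566
(2,2): Delta=-0.1806 Bond=141.4874
V0=122.4007

No-arbitrage ⇒ martingale measure with p* = (R−d)/(u−d) = 0.5323.
Terminal values V(3,·): V(3,0)=127.3400, V(3,1)=124.7000, V(3,2)=124.3700, V(3,3)=108.5300
  t=2,j=0: stock 38.1565 → up 49.2219 (V=124.7000), down 25.5649 (V=127.3400). Price 125.9348; hedge Δ=-0.1116, bond B=130.1929.
  t=2,j=1: stock 73.4655 → up 94.7705 (V=124.3700), down 49.2219 (V=124.7000). Price 124.5244; hedge Δ=-0.0072, bond B=125.0566.
  t=2,j=2: stock 141.4485 → up 182.4686 (V=108.5300), down 94.7705 (V=124.3700). Price 115.9390; hedge Δ=-0.1806, bond B=141.4874.
  t=1,j=0: stock 56.9500 → up 73.4655 (V=124.5244), down 38.1565 (V=125.9348). Price 125.1841; hedge Δ=-0.0399, bond B=127.4591.
  t=1,j=1: stock 109.6500 → up 141.4485 (V=115.9390), down 73.4655 (V=124.5244). Price 119.9547; hedge Δ=-0.1263, bond B=133.8020.
  t=0,j=0: stock 85.0000 → up 109.6500 (V=119.9547), down 56.9500 (V=125.1841). Price 122.4007; hedge Δ=-0.0992, bond B=130.8352.
Check: Δ(0,0)·S0 + B(0,0) = 122.4007 = V0.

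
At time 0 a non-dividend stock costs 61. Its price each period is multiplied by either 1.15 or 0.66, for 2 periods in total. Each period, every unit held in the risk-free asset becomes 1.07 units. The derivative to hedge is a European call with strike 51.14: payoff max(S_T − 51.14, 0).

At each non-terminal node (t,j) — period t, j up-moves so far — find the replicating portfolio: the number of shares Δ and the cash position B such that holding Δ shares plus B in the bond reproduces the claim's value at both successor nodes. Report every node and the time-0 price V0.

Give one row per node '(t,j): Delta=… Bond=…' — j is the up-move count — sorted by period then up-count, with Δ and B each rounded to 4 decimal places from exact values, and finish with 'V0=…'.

The replicating-portfolio and risk-neutral prices coincide; use p* = (1.07−0.66)/(1.15−0.66) = 0.8367 for the latter.
Terminal payoffs: V(2,0)=0.0000, V(2,1)=0.0000, V(2,2)=29.5325
(1,0): S=40.2600. Δ = (V_up−V_dn)/(S_up−S_dn) = (0.0000−0.0000)/(46.2990−26.5716) = 0.0000. V = [p*·0.0000 + (1−p*)·0.0000]/1.07 = 0.0000. B = V − Δ·S = 0.0000.
(1,1): S=70.1500. Δ = (V_up−V_dn)/(S_up−S_dn) = (29.5325−0.0000)/(80.6725−46.2990) = 0.8592. V = [p*·29.5325 + (1−p*)·0.0000]/1.07 = 23.0943. B = V − Δ·S = -37.1761.
(0,0): S=61.0000. Δ = (V_up−V_dn)/(S_up−S_dn) = (23.0943−0.0000)/(70.1500−40.2600) = 0.7726. V = [p*·23.0943 + (1−p*)·0.0000]/1.07 = 18.0596. B = V − Δ·S = -29.0716.
The time-0 hedge costs 18.0596, which is the no-arbitrage price.

(0,0): Delta=0.7726 Bond=-29.0716
(1,0): Delta=0.0000 Bond=0.0000
(1,1): Delta=0.8592 Bond=-37.1761
V0=18.0596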